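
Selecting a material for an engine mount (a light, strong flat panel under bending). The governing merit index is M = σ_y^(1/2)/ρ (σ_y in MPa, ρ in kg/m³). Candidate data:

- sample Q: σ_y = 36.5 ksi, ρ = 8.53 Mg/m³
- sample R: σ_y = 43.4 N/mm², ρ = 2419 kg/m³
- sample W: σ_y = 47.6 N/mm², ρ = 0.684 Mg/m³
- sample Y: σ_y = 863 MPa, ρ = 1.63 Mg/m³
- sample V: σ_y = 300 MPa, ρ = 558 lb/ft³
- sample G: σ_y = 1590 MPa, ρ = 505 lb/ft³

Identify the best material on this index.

sample Y

Convert each candidate to consistent units, then evaluate M:
  sample Q: σ_y = 251.7 MPa, ρ = 8530 kg/m³
  sample R: σ_y = 43.40 MPa, ρ = 2419 kg/m³
  sample W: σ_y = 47.60 MPa, ρ = 684.0 kg/m³
  sample Y: σ_y = 863.0 MPa, ρ = 1630 kg/m³
  sample V: σ_y = 300.0 MPa, ρ = 8938 kg/m³
  sample G: σ_y = 1590 MPa, ρ = 8089 kg/m³
  sample Y: M = 18.0×10⁻³
  sample W: M = 10.1×10⁻³
  sample G: M = 4.93×10⁻³
  sample R: M = 2.72×10⁻³
  sample V: M = 1.94×10⁻³
  sample Q: M = 1.86×10⁻³
Highest index: sample Y.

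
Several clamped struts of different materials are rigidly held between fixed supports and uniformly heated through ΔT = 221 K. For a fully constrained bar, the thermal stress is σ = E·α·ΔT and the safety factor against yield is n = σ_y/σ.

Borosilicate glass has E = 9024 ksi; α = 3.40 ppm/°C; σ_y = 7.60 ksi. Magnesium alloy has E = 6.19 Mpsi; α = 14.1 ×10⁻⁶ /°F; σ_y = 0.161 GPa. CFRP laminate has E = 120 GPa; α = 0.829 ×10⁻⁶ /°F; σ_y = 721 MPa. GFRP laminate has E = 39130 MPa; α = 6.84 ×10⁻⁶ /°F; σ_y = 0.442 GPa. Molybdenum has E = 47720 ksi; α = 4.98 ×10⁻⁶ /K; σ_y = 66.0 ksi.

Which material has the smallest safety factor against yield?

magnesium alloy

In consistent units (E in GPa, α in ×10⁻⁶/K, σ_y in MPa):
  borosilicate glass: E = 62.22, α = 3.40, σ_y = 52.40 → σ = 46.8 MPa, n = 1.12
  magnesium alloy: E = 42.68, α = 25.4, σ_y = 161.0 → σ = 239 MPa, n = 0.673
  CFRP laminate: E = 120.0, α = 1.49, σ_y = 721.0 → σ = 39.6 MPa, n = 18.2
  GFRP laminate: E = 39.13, α = 12.3, σ_y = 442.0 → σ = 106 MPa, n = 4.15
  molybdenum: E = 329.0, α = 4.98, σ_y = 455.1 → σ = 362 MPa, n = 1.26
Magnesium alloy has the lowest safety factor, n = 0.673.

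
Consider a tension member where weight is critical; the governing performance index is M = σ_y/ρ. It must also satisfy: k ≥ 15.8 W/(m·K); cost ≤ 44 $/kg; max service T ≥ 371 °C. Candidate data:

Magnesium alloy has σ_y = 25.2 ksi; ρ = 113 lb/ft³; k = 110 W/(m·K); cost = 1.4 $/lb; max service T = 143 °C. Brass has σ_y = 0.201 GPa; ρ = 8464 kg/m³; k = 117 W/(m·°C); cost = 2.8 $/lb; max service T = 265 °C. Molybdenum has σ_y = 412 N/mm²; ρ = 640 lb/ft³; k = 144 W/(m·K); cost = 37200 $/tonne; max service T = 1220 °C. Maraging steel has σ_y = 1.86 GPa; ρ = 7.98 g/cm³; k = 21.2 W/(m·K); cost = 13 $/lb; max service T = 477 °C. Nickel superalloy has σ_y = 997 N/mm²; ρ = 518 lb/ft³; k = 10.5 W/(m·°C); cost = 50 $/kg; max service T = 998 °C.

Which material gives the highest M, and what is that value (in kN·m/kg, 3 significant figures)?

Screen on constraints: k ≥ 15.8 W/(m·K); cost ≤ 44 $/kg; max service T ≥ 371 °C. Survivors: molybdenum, maraging steel.
After converting to SI:
  molybdenum: σ_y = 412.0 MPa, ρ = 10250 kg/m³
  maraging steel: σ_y = 1860 MPa, ρ = 7980 kg/m³
  maraging steel: M = 233 kN·m/kg
  molybdenum: M = 40.2 kN·m/kg
Highest index: maraging steel.

maraging steel, M = 233 kN·m/kg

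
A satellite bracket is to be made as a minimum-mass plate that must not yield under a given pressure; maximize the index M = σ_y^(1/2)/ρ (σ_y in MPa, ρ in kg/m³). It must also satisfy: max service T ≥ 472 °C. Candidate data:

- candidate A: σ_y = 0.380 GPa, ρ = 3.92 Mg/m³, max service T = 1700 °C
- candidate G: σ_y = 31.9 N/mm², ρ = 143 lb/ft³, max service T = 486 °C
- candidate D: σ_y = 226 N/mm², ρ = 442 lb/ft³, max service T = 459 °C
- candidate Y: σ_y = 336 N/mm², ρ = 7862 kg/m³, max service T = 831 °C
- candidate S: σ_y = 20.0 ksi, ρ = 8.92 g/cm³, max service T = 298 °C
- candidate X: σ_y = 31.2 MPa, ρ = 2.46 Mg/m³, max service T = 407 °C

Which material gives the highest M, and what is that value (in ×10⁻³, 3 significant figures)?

candidate A, M = 4.97×10⁻³

Screen on constraints: max service T ≥ 472 °C. Survivors: candidate A, candidate G, candidate Y.
Normalizing units and computing the index:
  candidate A: σ_y = 380.0 MPa, ρ = 3920 kg/m³
  candidate G: σ_y = 31.90 MPa, ρ = 2291 kg/m³
  candidate Y: σ_y = 336.0 MPa, ρ = 7862 kg/m³
  candidate A: M = 4.97×10⁻³
  candidate G: M = 2.47×10⁻³
  candidate Y: M = 2.33×10⁻³
The maximum is for candidate A.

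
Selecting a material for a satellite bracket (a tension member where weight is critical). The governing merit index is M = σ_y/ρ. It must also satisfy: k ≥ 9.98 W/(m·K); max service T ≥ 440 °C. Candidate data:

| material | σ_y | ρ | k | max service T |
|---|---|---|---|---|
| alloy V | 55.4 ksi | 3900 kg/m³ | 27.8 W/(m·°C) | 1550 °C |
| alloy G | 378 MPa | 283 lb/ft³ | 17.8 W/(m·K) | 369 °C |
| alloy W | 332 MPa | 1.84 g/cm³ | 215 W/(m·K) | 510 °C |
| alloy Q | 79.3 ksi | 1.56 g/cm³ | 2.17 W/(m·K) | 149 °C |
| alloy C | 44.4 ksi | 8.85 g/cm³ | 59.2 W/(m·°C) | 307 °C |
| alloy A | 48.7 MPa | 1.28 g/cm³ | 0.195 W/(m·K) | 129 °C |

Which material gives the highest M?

alloy W

Screen on constraints: k ≥ 9.98 W/(m·K); max service T ≥ 440 °C. Survivors: alloy V, alloy W.
In SI units:
  alloy V: σ_y = 382.0 MPa, ρ = 3900 kg/m³
  alloy W: σ_y = 332.0 MPa, ρ = 1840 kg/m³
  alloy W: M = 180 kN·m/kg
  alloy V: M = 97.9 kN·m/kg
Highest index: alloy W.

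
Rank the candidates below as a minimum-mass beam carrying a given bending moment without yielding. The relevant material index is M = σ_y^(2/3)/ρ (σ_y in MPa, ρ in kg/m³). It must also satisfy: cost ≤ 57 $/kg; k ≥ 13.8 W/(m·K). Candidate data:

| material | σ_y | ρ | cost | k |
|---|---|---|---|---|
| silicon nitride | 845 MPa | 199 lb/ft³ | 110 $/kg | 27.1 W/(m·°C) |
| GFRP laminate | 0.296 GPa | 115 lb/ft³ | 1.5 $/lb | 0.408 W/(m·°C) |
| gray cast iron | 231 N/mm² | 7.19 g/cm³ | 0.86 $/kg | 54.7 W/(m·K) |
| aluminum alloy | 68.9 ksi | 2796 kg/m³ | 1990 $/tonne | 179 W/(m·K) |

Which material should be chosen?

aluminum alloy

Screen on constraints: cost ≤ 57 $/kg; k ≥ 13.8 W/(m·K). Survivors: gray cast iron, aluminum alloy.
In SI units:
  gray cast iron: σ_y = 231.0 MPa, ρ = 7190 kg/m³
  aluminum alloy: σ_y = 475.0 MPa, ρ = 2796 kg/m³
  aluminum alloy: M = 21.8×10⁻³
  gray cast iron: M = 5.24×10⁻³
Highest index: aluminum alloy.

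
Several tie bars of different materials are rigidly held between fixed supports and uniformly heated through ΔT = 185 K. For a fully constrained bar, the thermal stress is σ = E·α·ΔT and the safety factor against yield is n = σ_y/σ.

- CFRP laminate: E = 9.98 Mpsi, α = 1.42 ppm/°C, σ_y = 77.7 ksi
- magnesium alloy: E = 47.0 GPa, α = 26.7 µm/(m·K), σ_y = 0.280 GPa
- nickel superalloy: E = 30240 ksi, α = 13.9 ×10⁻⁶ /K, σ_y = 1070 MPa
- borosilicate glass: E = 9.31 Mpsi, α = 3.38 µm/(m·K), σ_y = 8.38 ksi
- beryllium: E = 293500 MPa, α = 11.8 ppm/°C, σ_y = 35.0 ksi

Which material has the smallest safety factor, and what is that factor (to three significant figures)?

Converting E to GPa, α to ×10⁻⁶/K, σ_y to MPa, then σ and n for each:
  CFRP laminate: E = 68.81, α = 1.42, σ_y = 535.7 → σ = 18.1 MPa, n = 29.6
  magnesium alloy: E = 47.00, α = 26.7, σ_y = 280.0 → σ = 232 MPa, n = 1.21
  nickel superalloy: E = 208.5, α = 13.9, σ_y = 1070 → σ = 536 MPa, n = 2.00
  borosilicate glass: E = 64.19, α = 3.38, σ_y = 57.78 → σ = 40.1 MPa, n = 1.44
  beryllium: E = 293.5, α = 11.8, σ_y = 241.3 → σ = 641 MPa, n = 0.377
Smallest n: beryllium with n = 0.377.

beryllium, n = 0.377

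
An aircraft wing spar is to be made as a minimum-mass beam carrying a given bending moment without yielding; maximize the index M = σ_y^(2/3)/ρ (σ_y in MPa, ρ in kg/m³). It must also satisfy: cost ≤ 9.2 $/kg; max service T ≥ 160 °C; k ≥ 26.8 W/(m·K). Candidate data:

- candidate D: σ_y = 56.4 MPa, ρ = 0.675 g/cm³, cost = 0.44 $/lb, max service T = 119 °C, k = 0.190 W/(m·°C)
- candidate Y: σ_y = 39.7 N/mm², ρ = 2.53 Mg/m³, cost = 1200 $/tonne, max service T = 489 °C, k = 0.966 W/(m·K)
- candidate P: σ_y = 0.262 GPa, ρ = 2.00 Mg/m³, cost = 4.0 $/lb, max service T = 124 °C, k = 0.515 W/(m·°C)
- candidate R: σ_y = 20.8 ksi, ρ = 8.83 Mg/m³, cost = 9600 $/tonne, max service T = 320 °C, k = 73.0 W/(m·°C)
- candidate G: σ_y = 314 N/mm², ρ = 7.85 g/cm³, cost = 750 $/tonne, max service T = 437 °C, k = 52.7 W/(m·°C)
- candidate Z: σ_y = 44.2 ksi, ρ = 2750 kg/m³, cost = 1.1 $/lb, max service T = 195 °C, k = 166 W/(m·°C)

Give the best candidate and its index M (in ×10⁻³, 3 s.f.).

candidate Z, M = 16.5×10⁻³

Screen on constraints: cost ≤ 9.2 $/kg; max service T ≥ 160 °C; k ≥ 26.8 W/(m·K). Survivors: candidate G, candidate Z.
Normalizing units and computing the index:
  candidate G: σ_y = 314.0 MPa, ρ = 7850 kg/m³
  candidate Z: σ_y = 304.7 MPa, ρ = 2750 kg/m³
  candidate Z: M = 16.5×10⁻³
  candidate G: M = 5.89×10⁻³
Candidate Z has the largest M.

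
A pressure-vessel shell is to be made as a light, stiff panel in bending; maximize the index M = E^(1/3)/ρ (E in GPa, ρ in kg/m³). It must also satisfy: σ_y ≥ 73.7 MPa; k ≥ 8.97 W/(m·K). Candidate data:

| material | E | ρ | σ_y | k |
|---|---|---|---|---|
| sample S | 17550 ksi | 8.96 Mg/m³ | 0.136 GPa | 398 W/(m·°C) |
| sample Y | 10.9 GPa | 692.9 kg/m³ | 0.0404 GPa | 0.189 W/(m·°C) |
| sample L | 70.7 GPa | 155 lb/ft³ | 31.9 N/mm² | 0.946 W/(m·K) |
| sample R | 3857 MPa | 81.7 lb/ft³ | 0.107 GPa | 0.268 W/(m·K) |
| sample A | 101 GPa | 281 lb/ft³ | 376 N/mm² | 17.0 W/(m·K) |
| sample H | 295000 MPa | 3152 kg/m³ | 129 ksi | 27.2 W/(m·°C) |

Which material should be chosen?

Screen on constraints: σ_y ≥ 73.7 MPa; k ≥ 8.97 W/(m·K). Survivors: sample S, sample A, sample H.
After converting to SI:
  sample S: E = 121.0 GPa, ρ = 8960 kg/m³
  sample A: E = 101.0 GPa, ρ = 4501 kg/m³
  sample H: E = 295.0 GPa, ρ = 3152 kg/m³
  sample H: M = 2.11×10⁻³
  sample A: M = 1.03×10⁻³
  sample S: M = 0.552×10⁻³
Highest index: sample H.

sample H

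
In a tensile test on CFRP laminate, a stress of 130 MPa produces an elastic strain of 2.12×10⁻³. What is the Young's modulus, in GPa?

61.3 GPa

E = σ/ε = 130 MPa / 2.12×10⁻³ = 61320 MPa = 61.3 GPa.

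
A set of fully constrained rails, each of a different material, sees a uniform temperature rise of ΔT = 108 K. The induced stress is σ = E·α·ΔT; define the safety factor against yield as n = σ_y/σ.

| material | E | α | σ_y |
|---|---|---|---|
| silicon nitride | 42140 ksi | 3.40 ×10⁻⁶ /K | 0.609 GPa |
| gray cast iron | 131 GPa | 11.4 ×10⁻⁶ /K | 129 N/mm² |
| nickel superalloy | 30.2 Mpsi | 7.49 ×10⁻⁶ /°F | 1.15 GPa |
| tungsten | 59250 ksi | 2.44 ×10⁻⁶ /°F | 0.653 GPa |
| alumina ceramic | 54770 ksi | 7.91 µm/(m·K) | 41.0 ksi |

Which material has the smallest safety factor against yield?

gray cast iron

Per material, after unit conversion:
  silicon nitride: E = 290.5, α = 3.40, σ_y = 609.0 → σ = 107 MPa, n = 5.71
  gray cast iron: E = 131.0, α = 11.4, σ_y = 129.0 → σ = 161 MPa, n = 0.800
  nickel superalloy: E = 208.2, α = 13.5, σ_y = 1150 → σ = 303 MPa, n = 3.79
  tungsten: E = 408.5, α = 4.39, σ_y = 653.0 → σ = 194 MPa, n = 3.37
  alumina ceramic: E = 377.6, α = 7.91, σ_y = 282.7 → σ = 323 MPa, n = 0.876
Gray cast iron has the lowest safety factor, n = 0.800.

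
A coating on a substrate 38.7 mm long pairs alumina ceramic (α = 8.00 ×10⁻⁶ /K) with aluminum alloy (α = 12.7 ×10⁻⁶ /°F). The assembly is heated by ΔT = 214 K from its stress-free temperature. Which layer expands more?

aluminum alloy: α = 12.7×10⁻⁶/°F × 9/5 = 22.9×10⁻⁶/K.
α(alumina ceramic) = 8.00×10⁻⁶/K vs α(aluminum alloy) = 22.9×10⁻⁶/K.
Higher α expands more for the same ΔT: aluminum alloy.

aluminum alloy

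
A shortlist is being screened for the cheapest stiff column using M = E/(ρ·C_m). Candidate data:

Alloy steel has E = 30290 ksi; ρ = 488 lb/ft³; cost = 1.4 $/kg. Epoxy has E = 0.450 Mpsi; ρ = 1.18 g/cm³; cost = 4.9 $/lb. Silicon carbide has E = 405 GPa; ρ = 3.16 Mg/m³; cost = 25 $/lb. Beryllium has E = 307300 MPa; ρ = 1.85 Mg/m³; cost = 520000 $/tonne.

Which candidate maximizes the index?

alloy steel

Putting every candidate on a common basis:
  alloy steel: E = 208.8 GPa, ρ = 7817 kg/m³, cost = 1.400 $/kg
  epoxy: E = 3.103 GPa, ρ = 1180 kg/m³, cost = 10.80 $/kg
  silicon carbide: E = 405.0 GPa, ρ = 3160 kg/m³, cost = 55.11 $/kg
  beryllium: E = 307.3 GPa, ρ = 1850 kg/m³, cost = 520.0 $/kg
  alloy steel: M = 19.1 MN·m per $
  silicon carbide: M = 2.33 MN·m per $
  beryllium: M = 0.319 MN·m per $
  epoxy: M = 0.243 MN·m per $
Highest index: alloy steel.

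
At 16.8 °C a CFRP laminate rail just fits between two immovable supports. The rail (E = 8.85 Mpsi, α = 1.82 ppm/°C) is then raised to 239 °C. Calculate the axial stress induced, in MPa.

E = 8.85 Mpsi = 61.02 GPa.
ΔT = 222.2 K. Constrained thermal stress σ = E·α·ΔT = 61.02×10³ MPa × 1.82×10⁻⁶ × 222.2 = 24.7 MPa (compressive).

24.7 MPa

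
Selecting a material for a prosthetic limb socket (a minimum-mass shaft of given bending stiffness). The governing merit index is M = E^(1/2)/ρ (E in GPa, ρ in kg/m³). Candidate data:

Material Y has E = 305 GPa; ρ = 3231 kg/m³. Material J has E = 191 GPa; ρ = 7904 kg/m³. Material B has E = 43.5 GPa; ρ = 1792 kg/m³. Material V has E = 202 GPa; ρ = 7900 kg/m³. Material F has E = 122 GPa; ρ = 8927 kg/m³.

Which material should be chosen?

material Y

Per-candidate index values:
  material Y: M = 5.41×10⁻³
  material B: M = 3.68×10⁻³
  material V: M = 1.80×10⁻³
  material J: M = 1.75×10⁻³
  material F: M = 1.24×10⁻³
Material Y ranks first.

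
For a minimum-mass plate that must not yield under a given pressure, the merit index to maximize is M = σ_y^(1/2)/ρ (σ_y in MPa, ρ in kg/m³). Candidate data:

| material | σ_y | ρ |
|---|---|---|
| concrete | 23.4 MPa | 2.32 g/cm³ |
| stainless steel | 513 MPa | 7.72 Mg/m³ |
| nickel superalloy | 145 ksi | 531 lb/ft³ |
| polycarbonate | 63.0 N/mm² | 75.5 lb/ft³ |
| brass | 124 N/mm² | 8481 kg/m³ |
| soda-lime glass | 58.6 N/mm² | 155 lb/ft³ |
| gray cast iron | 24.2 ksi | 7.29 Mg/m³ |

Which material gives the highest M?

Normalizing units and computing the index:
  concrete: σ_y = 23.40 MPa, ρ = 2320 kg/m³
  stainless steel: σ_y = 513.0 MPa, ρ = 7720 kg/m³
  nickel superalloy: σ_y = 999.7 MPa, ρ = 8506 kg/m³
  polycarbonate: σ_y = 63.00 MPa, ρ = 1209 kg/m³
  brass: σ_y = 124.0 MPa, ρ = 8481 kg/m³
  soda-lime glass: σ_y = 58.60 MPa, ρ = 2483 kg/m³
  gray cast iron: σ_y = 166.9 MPa, ρ = 7290 kg/m³
  polycarbonate: M = 6.56×10⁻³
  nickel superalloy: M = 3.72×10⁻³
  soda-lime glass: M = 3.08×10⁻³
  stainless steel: M = 2.93×10⁻³
  concrete: M = 2.09×10⁻³
  gray cast iron: M = 1.77×10⁻³
  brass: M = 1.31×10⁻³
Polycarbonate ranks first.

polycarbonate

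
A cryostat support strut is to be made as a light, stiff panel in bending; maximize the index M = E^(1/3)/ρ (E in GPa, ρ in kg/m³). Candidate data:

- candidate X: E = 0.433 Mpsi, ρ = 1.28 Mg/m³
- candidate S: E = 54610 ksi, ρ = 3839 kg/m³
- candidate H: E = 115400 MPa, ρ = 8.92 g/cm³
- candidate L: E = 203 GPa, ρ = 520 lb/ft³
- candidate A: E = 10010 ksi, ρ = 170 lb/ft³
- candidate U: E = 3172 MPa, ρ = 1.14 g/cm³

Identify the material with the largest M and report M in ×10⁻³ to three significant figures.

candidate S, M = 1.88×10⁻³

In SI units:
  candidate X: E = 2.985 GPa, ρ = 1280 kg/m³
  candidate S: E = 376.5 GPa, ρ = 3839 kg/m³
  candidate H: E = 115.4 GPa, ρ = 8920 kg/m³
  candidate L: E = 203.0 GPa, ρ = 8330 kg/m³
  candidate A: E = 69.02 GPa, ρ = 2723 kg/m³
  candidate U: E = 3.172 GPa, ρ = 1140 kg/m³
  candidate S: M = 1.88×10⁻³
  candidate A: M = 1.51×10⁻³
  candidate U: M = 1.29×10⁻³
  candidate X: M = 1.12×10⁻³
  candidate L: M = 0.706×10⁻³
  candidate H: M = 0.546×10⁻³
The maximum is for candidate S.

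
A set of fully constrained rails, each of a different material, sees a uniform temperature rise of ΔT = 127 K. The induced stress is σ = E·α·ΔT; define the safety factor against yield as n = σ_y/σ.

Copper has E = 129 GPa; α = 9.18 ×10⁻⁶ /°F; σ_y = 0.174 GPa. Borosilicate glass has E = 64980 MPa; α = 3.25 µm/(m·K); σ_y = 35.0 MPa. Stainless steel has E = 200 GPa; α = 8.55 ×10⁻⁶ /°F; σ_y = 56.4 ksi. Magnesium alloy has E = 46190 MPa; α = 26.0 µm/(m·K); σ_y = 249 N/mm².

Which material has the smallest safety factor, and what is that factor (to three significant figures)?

copper, n = 0.643

Converting E to GPa, α to ×10⁻⁶/K, σ_y to MPa, then σ and n for each:
  copper: E = 129.0, α = 16.5, σ_y = 174.0 → σ = 271 MPa, n = 0.643
  borosilicate glass: E = 64.98, α = 3.25, σ_y = 35.00 → σ = 26.8 MPa, n = 1.30
  stainless steel: E = 200.0, α = 15.4, σ_y = 388.9 → σ = 391 MPa, n = 0.995
  magnesium alloy: E = 46.19, α = 26.0, σ_y = 249.0 → σ = 153 MPa, n = 1.63
The minimum is copper at n = 0.643.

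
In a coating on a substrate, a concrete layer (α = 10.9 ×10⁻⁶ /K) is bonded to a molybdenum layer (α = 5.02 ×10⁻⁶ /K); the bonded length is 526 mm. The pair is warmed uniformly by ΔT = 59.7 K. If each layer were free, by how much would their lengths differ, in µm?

Δα = |10.9 − 5.02|×10⁻⁶/K = 5.88×10⁻⁶/K.
ΔL_mismatch = Δα·L·ΔT = 5.88×10⁻⁶ × 526.0 mm × 59.7 K = 185 µm.

185 µm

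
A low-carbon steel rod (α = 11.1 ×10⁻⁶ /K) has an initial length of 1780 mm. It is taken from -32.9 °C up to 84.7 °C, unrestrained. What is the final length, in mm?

ΔT = 84.7 − (-32.9) = 117.6 K.
ΔL = α·L₀·ΔT = 11.1×10⁻⁶ × 1780 mm × 117.6 K = 2.32 mm.
L = L₀ + ΔL = 1780 + 2.32 = 1782.3 mm.

1782.3 mm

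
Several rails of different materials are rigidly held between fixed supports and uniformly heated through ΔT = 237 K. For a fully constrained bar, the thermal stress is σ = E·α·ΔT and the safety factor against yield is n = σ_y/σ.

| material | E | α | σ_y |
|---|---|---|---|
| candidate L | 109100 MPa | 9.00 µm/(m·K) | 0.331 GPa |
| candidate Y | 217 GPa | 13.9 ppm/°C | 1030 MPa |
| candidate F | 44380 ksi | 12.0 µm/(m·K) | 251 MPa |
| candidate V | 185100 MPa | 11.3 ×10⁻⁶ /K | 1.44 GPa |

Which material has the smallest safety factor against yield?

Converting E to GPa, α to ×10⁻⁶/K, σ_y to MPa, then σ and n for each:
  candidate L: E = 109.1, α = 9.00, σ_y = 331.0 → σ = 233 MPa, n = 1.42
  candidate Y: E = 217.0, α = 13.9, σ_y = 1030 → σ = 715 MPa, n = 1.44
  candidate F: E = 306.0, α = 12.0, σ_y = 251.0 → σ = 870 MPa, n = 0.288
  candidate V: E = 185.1, α = 11.3, σ_y = 1440 → σ = 496 MPa, n = 2.90
The minimum is candidate F at n = 0.288.

candidate F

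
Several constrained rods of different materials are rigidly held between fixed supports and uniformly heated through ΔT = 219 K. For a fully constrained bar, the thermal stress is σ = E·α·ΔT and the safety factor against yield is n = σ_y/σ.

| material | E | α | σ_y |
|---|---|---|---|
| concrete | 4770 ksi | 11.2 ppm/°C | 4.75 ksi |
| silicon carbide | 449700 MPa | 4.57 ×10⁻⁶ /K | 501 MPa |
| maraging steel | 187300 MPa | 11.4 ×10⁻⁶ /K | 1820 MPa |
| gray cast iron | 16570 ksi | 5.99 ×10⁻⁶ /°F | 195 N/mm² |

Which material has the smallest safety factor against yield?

concrete

With everything in SI (GPa, ×10⁻⁶/K, MPa):
  concrete: E = 32.89, α = 11.2, σ_y = 32.75 → σ = 80.7 MPa, n = 0.406
  silicon carbide: E = 449.7, α = 4.57, σ_y = 501.0 → σ = 450 MPa, n = 1.11
  maraging steel: E = 187.3, α = 11.4, σ_y = 1820 → σ = 468 MPa, n = 3.89
  gray cast iron: E = 114.2, α = 10.8, σ_y = 195.0 → σ = 270 MPa, n = 0.723
Concrete has the lowest safety factor, n = 0.406.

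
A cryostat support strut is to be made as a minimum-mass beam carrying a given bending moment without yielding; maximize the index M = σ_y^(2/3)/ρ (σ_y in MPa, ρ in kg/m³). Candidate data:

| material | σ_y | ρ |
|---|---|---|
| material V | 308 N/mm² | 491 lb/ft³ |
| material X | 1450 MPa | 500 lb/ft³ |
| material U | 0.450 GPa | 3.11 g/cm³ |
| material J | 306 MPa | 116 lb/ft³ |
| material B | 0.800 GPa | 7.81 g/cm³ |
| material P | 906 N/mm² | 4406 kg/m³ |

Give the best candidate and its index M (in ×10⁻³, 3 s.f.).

material J, M = 24.4×10⁻³

After converting to SI:
  material V: σ_y = 308.0 MPa, ρ = 7865 kg/m³
  material X: σ_y = 1450 MPa, ρ = 8009 kg/m³
  material U: σ_y = 450.0 MPa, ρ = 3110 kg/m³
  material J: σ_y = 306.0 MPa, ρ = 1858 kg/m³
  material B: σ_y = 800.0 MPa, ρ = 7810 kg/m³
  material P: σ_y = 906.0 MPa, ρ = 4406 kg/m³
  material J: M = 24.4×10⁻³
  material P: M = 21.3×10⁻³
  material U: M = 18.9×10⁻³
  material X: M = 16.0×10⁻³
  material B: M = 11.0×10⁻³
  material V: M = 5.80×10⁻³
The maximum is for material J.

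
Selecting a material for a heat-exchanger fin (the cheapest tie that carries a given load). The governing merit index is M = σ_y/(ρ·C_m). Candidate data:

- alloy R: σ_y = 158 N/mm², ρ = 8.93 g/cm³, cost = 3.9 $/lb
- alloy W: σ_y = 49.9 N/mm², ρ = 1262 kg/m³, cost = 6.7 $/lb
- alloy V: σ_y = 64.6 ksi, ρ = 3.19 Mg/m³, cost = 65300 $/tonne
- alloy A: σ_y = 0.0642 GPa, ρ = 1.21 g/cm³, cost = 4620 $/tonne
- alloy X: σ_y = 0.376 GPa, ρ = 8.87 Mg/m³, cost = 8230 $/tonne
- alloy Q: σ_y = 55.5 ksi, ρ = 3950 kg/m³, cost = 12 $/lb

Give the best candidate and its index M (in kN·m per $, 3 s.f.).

After converting to SI:
  alloy R: σ_y = 158.0 MPa, ρ = 8930 kg/m³, cost = 8.598 $/kg
  alloy W: σ_y = 49.90 MPa, ρ = 1262 kg/m³, cost = 14.77 $/kg
  alloy V: σ_y = 445.4 MPa, ρ = 3190 kg/m³, cost = 65.30 $/kg
  alloy A: σ_y = 64.20 MPa, ρ = 1210 kg/m³, cost = 4.620 $/kg
  alloy X: σ_y = 376.0 MPa, ρ = 8870 kg/m³, cost = 8.230 $/kg
  alloy Q: σ_y = 382.7 MPa, ρ = 3950 kg/m³, cost = 26.46 $/kg
  alloy A: M = 11.5 kN·m per $
  alloy X: M = 5.15 kN·m per $
  alloy Q: M = 3.66 kN·m per $
  alloy W: M = 2.68 kN·m per $
  alloy V: M = 2.14 kN·m per $
  alloy R: M = 2.06 kN·m per $
The maximum is for alloy A.

alloy A, M = 11.5 kN·m per $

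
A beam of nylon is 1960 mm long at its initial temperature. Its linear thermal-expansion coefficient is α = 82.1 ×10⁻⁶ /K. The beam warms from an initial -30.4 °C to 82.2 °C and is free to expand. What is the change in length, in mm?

ΔT = 82.2 − (-30.4) = 112.6 K.
ΔL = α·L₀·ΔT = 82.1×10⁻⁶ × 1960 mm × 112.6 K = 18.1 mm.

18.1 mm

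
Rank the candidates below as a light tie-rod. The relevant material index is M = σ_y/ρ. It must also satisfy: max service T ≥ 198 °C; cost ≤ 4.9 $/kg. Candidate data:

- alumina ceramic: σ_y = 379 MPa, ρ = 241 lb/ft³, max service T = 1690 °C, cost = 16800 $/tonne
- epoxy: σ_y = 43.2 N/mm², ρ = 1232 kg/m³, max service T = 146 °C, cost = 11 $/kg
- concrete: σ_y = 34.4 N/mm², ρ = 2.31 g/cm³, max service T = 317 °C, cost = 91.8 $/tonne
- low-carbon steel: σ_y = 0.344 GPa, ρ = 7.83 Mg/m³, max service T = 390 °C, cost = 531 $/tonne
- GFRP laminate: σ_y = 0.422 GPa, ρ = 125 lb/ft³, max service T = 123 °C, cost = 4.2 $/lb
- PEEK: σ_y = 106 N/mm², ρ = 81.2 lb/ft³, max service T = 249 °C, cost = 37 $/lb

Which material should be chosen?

Screen on constraints: max service T ≥ 198 °C; cost ≤ 4.9 $/kg. Survivors: concrete, low-carbon steel.
Putting every candidate on a common basis:
  concrete: σ_y = 34.40 MPa, ρ = 2310 kg/m³
  low-carbon steel: σ_y = 344.0 MPa, ρ = 7830 kg/m³
  low-carbon steel: M = 43.9 kN·m/kg
  concrete: M = 14.9 kN·m/kg
Low-carbon steel has the largest M.

low-carbon steel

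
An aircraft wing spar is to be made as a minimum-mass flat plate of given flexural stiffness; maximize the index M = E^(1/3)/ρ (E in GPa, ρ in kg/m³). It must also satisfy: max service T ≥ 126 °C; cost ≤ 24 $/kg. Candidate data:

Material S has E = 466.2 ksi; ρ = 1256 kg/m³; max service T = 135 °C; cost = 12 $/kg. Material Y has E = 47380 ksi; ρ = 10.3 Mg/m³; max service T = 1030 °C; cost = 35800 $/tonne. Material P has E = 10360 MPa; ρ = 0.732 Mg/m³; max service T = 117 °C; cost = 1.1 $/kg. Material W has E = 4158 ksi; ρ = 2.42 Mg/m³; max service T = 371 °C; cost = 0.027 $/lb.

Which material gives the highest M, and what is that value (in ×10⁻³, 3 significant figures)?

material W, M = 1.26×10⁻³

Screen on constraints: max service T ≥ 126 °C; cost ≤ 24 $/kg. Survivors: material S, material W.
After converting to SI:
  material S: E = 3.214 GPa, ρ = 1256 kg/m³
  material W: E = 28.67 GPa, ρ = 2420 kg/m³
  material W: M = 1.26×10⁻³
  material S: M = 1.18×10⁻³
The maximum is for material W.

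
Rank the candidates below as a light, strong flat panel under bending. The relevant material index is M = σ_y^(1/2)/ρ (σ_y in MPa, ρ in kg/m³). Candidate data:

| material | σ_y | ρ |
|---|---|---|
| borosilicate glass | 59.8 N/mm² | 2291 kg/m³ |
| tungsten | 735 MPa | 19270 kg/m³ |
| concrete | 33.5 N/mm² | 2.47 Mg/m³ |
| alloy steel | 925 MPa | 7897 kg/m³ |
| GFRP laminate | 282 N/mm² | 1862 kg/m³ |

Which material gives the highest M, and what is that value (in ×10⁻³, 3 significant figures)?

In SI units:
  borosilicate glass: σ_y = 59.80 MPa, ρ = 2291 kg/m³
  tungsten: σ_y = 735.0 MPa, ρ = 19270 kg/m³
  concrete: σ_y = 33.50 MPa, ρ = 2470 kg/m³
  alloy steel: σ_y = 925.0 MPa, ρ = 7897 kg/m³
  GFRP laminate: σ_y = 282.0 MPa, ρ = 1862 kg/m³
  GFRP laminate: M = 9.02×10⁻³
  alloy steel: M = 3.85×10⁻³
  borosilicate glass: M = 3.38×10⁻³
  concrete: M = 2.34×10⁻³
  tungsten: M = 1.41×10⁻³
GFRP laminate has the largest M.

GFRP laminate, M = 9.02×10⁻³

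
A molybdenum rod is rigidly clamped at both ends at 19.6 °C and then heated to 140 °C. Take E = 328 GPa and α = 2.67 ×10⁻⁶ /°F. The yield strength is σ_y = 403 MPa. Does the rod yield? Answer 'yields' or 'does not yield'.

α = 2.67×10⁻⁶/°F × 9/5 = 4.81×10⁻⁶/K.
ΔT = 120.4 K. Constrained thermal stress σ = E·α·ΔT = 328.0×10³ MPa × 4.81×10⁻⁶ × 120.4 = 190 MPa (compressive).
Compare to σ_y = 403 MPa: σ < σ_y, so it does not yield.

does not yield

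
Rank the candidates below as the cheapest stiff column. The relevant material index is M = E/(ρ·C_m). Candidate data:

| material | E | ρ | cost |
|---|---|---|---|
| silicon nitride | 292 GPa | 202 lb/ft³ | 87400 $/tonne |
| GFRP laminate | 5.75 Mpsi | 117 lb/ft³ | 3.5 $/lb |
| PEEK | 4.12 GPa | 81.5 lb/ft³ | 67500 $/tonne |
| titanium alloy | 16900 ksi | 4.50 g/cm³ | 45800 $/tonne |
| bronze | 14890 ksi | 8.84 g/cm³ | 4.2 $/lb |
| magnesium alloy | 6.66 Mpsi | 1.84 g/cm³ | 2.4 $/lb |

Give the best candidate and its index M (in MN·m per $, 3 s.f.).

magnesium alloy, M = 4.72 MN·m per $

After converting to SI:
  silicon nitride: E = 292.0 GPa, ρ = 3236 kg/m³, cost = 87.40 $/kg
  GFRP laminate: E = 39.64 GPa, ρ = 1874 kg/m³, cost = 7.716 $/kg
  PEEK: E = 4.120 GPa, ρ = 1306 kg/m³, cost = 67.50 $/kg
  titanium alloy: E = 116.5 GPa, ρ = 4500 kg/m³, cost = 45.80 $/kg
  bronze: E = 102.7 GPa, ρ = 8840 kg/m³, cost = 9.259 $/kg
  magnesium alloy: E = 45.92 GPa, ρ = 1840 kg/m³, cost = 5.291 $/kg
  magnesium alloy: M = 4.72 MN·m per $
  GFRP laminate: M = 2.74 MN·m per $
  bronze: M = 1.25 MN·m per $
  silicon nitride: M = 1.03 MN·m per $
  titanium alloy: M = 0.565 MN·m per $
  PEEK: M = 0.0468 MN·m per $
Magnesium alloy has the largest M.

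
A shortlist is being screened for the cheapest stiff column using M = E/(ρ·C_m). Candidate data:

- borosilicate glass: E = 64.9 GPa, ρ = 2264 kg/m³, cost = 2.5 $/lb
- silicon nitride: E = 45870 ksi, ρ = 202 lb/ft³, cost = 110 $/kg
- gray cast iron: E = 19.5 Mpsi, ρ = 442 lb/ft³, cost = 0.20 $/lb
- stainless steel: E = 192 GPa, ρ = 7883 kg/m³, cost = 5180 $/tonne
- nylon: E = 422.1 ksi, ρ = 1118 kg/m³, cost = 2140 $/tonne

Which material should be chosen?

gray cast iron

After converting to SI:
  borosilicate glass: E = 64.90 GPa, ρ = 2264 kg/m³, cost = 5.511 $/kg
  silicon nitride: E = 316.3 GPa, ρ = 3236 kg/m³, cost = 110.0 $/kg
  gray cast iron: E = 134.4 GPa, ρ = 7080 kg/m³, cost = 0.4409 $/kg
  stainless steel: E = 192.0 GPa, ρ = 7883 kg/m³, cost = 5.180 $/kg
  nylon: E = 2.910 GPa, ρ = 1118 kg/m³, cost = 2.140 $/kg
  gray cast iron: M = 43.1 MN·m per $
  borosilicate glass: M = 5.20 MN·m per $
  stainless steel: M = 4.70 MN·m per $
  nylon: M = 1.22 MN·m per $
  silicon nitride: M = 0.889 MN·m per $
Highest index: gray cast iron.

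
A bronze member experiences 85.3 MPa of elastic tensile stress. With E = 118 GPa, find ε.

7.23×10⁻⁴

ε = σ/E = 85.3 / 118000 = 7.23×10⁻⁴.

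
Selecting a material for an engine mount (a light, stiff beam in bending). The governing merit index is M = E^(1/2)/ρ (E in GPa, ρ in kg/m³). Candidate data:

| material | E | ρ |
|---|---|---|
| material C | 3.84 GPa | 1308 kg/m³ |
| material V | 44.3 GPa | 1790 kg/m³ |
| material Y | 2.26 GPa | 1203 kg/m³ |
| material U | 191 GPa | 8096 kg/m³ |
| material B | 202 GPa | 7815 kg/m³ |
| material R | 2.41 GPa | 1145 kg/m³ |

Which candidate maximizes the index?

material V

Computing M directly (units already consistent):
  material V: M = 3.72×10⁻³
  material B: M = 1.82×10⁻³
  material U: M = 1.71×10⁻³
  material C: M = 1.50×10⁻³
  material R: M = 1.36×10⁻³
  material Y: M = 1.25×10⁻³
Highest index: material V.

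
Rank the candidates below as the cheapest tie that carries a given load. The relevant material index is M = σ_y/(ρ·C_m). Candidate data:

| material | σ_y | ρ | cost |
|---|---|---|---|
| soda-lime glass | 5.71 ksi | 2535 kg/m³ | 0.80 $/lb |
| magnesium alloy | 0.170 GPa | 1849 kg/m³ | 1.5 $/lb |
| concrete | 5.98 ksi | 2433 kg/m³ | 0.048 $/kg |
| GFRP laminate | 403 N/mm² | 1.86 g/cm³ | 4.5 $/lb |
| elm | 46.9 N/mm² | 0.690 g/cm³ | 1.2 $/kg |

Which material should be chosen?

After converting to SI:
  soda-lime glass: σ_y = 39.37 MPa, ρ = 2535 kg/m³, cost = 1.764 $/kg
  magnesium alloy: σ_y = 170.0 MPa, ρ = 1849 kg/m³, cost = 3.307 $/kg
  concrete: σ_y = 41.23 MPa, ρ = 2433 kg/m³, cost = 0.04800 $/kg
  GFRP laminate: σ_y = 403.0 MPa, ρ = 1860 kg/m³, cost = 9.921 $/kg
  elm: σ_y = 46.90 MPa, ρ = 690.0 kg/m³, cost = 1.200 $/kg
  concrete: M = 353 kN·m per $
  elm: M = 56.6 kN·m per $
  magnesium alloy: M = 27.8 kN·m per $
  GFRP laminate: M = 21.8 kN·m per $
  soda-lime glass: M = 8.81 kN·m per $
The maximum is for concrete.

concrete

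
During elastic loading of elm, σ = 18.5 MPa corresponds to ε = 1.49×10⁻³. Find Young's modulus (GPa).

E = σ/ε = 18.5 MPa / 1.49×10⁻³ = 12420 MPa = 12.4 GPa.

12.4 GPa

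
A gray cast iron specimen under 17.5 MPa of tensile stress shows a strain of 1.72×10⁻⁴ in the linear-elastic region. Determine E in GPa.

102 GPa

E = σ/ε = 17.5 MPa / 1.72×10⁻⁴ = 101700 MPa = 102 GPa.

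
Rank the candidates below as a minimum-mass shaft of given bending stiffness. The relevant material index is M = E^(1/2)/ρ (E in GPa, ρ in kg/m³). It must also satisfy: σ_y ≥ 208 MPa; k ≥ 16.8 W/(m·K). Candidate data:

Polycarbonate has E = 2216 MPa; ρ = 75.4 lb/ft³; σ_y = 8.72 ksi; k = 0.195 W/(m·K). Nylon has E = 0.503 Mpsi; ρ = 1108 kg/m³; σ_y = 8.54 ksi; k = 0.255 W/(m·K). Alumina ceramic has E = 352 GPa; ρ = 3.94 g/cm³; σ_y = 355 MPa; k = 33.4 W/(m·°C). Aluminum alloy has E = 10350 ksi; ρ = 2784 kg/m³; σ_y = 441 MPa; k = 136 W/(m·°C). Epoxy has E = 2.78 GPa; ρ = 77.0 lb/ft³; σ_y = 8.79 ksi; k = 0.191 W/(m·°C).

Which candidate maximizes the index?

Screen on constraints: σ_y ≥ 208 MPa; k ≥ 16.8 W/(m·K). Survivors: alumina ceramic, aluminum alloy.
After converting to SI:
  alumina ceramic: E = 352.0 GPa, ρ = 3940 kg/m³
  aluminum alloy: E = 71.36 GPa, ρ = 2784 kg/m³
  alumina ceramic: M = 4.76×10⁻³
  aluminum alloy: M = 3.03×10⁻³
Alumina ceramic has the largest M.

alumina ceramic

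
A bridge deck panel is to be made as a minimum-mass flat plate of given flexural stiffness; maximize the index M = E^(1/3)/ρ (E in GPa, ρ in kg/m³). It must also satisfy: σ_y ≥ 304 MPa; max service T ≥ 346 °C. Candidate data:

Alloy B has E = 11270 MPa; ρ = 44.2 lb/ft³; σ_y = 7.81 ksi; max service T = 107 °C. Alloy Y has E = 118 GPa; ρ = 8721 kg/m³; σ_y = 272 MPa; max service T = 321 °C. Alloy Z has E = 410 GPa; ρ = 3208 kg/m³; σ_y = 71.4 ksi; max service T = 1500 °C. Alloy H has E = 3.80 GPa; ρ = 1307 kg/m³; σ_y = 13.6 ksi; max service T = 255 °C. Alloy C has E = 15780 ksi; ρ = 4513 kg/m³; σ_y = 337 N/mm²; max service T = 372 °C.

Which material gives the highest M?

Screen on constraints: σ_y ≥ 304 MPa; max service T ≥ 346 °C. Survivors: alloy Z, alloy C.
Putting every candidate on a common basis:
  alloy Z: E = 410.0 GPa, ρ = 3208 kg/m³
  alloy C: E = 108.8 GPa, ρ = 4513 kg/m³
  alloy Z: M = 2.32×10⁻³
  alloy C: M = 1.06×10⁻³
Alloy Z has the largest M.

alloy Z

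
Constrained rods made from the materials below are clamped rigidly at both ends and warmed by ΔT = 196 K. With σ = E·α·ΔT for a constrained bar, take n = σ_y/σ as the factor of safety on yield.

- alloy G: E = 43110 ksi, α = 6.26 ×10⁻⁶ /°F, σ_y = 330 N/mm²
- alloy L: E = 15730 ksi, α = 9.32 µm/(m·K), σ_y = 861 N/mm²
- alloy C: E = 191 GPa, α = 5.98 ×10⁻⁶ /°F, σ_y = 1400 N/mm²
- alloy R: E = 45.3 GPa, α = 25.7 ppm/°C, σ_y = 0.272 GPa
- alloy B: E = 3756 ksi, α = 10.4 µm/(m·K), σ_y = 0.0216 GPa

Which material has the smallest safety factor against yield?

alloy B

Converting E to GPa, α to ×10⁻⁶/K, σ_y to MPa, then σ and n for each:
  alloy G: E = 297.2, α = 11.3, σ_y = 330.0 → σ = 656 MPa, n = 0.503
  alloy L: E = 108.5, α = 9.32, σ_y = 861.0 → σ = 198 MPa, n = 4.35
  alloy C: E = 191.0, α = 10.8, σ_y = 1400 → σ = 403 MPa, n = 3.47
  alloy R: E = 45.30, α = 25.7, σ_y = 272.0 → σ = 228 MPa, n = 1.19
  alloy B: E = 25.90, α = 10.4, σ_y = 21.60 → σ = 52.8 MPa, n = 0.409
Alloy B has the lowest safety factor, n = 0.409.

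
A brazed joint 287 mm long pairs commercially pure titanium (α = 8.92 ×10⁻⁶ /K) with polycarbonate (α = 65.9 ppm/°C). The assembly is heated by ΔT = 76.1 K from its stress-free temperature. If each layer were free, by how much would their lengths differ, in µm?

1240 µm

Δα = |8.92 − 65.9|×10⁻⁶/K = 57.0×10⁻⁶/K.
ΔL_mismatch = Δα·L·ΔT = 57.0×10⁻⁶ × 287.0 mm × 76.1 K = 1240 µm.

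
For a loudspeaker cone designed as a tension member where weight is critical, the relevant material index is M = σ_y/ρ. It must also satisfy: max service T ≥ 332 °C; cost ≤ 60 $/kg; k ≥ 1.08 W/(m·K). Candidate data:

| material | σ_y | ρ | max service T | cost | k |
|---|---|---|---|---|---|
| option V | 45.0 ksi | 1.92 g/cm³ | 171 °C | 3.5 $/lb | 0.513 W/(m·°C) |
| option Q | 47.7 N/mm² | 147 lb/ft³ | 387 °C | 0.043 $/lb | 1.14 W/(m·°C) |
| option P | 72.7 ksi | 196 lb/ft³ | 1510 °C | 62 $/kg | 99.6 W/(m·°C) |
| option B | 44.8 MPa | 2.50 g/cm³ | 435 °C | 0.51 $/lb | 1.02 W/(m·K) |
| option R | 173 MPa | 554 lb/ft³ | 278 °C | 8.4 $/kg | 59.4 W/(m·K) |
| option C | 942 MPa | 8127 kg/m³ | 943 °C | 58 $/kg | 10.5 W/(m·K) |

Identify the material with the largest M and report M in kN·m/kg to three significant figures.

option C, M = 116 kN·m/kg

Screen on constraints: max service T ≥ 332 °C; cost ≤ 60 $/kg; k ≥ 1.08 W/(m·K). Survivors: option Q, option C.
In SI units:
  option Q: σ_y = 47.70 MPa, ρ = 2355 kg/m³
  option C: σ_y = 942.0 MPa, ρ = 8127 kg/m³
  option C: M = 116 kN·m/kg
  option Q: M = 20.3 kN·m/kg
Option C ranks first.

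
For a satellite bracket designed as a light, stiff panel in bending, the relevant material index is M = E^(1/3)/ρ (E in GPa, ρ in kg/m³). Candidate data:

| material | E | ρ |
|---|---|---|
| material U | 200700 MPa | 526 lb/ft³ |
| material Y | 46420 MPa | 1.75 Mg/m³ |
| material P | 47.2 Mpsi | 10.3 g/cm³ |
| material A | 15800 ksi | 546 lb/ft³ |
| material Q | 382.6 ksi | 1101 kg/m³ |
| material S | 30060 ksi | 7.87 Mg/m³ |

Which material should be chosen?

Putting every candidate on a common basis:
  material U: E = 200.7 GPa, ρ = 8426 kg/m³
  material Y: E = 46.42 GPa, ρ = 1750 kg/m³
  material P: E = 325.4 GPa, ρ = 10300 kg/m³
  material A: E = 108.9 GPa, ρ = 8746 kg/m³
  material Q: E = 2.638 GPa, ρ = 1101 kg/m³
  material S: E = 207.3 GPa, ρ = 7870 kg/m³
  material Y: M = 2.05×10⁻³
  material Q: M = 1.25×10⁻³
  material S: M = 0.752×10⁻³
  material U: M = 0.695×10⁻³
  material P: M = 0.668×10⁻³
  material A: M = 0.546×10⁻³
The maximum is for material Y.

material Y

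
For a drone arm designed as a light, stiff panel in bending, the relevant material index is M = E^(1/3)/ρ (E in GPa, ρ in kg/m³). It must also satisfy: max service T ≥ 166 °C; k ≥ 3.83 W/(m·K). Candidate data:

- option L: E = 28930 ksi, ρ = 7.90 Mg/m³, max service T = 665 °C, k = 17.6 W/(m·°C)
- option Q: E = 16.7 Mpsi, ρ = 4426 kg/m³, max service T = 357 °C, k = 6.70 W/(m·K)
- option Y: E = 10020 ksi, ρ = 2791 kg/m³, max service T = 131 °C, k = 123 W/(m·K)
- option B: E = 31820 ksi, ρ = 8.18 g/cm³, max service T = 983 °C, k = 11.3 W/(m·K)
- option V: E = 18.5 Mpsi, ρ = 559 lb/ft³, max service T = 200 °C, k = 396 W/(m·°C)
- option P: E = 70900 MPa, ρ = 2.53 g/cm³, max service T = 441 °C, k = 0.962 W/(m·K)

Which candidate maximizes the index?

option Q

Screen on constraints: max service T ≥ 166 °C; k ≥ 3.83 W/(m·K). Survivors: option L, option Q, option B, option V.
Putting every candidate on a common basis:
  option L: E = 199.5 GPa, ρ = 7900 kg/m³
  option Q: E = 115.1 GPa, ρ = 4426 kg/m³
  option B: E = 219.4 GPa, ρ = 8180 kg/m³
  option V: E = 127.6 GPa, ρ = 8954 kg/m³
  option Q: M = 1.10×10⁻³
  option L: M = 0.740×10⁻³
  option B: M = 0.737×10⁻³
  option V: M = 0.562×10⁻³
The maximum is for option Q.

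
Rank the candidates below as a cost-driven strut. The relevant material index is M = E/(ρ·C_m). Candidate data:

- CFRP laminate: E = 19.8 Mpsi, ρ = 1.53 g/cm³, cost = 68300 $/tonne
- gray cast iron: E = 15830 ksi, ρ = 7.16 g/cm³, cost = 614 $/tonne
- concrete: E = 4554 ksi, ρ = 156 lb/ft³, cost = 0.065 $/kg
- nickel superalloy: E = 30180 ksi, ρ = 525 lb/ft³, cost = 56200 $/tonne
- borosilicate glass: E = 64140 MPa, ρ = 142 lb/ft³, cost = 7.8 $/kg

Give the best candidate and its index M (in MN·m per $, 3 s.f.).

In SI units:
  CFRP laminate: E = 136.5 GPa, ρ = 1530 kg/m³, cost = 68.30 $/kg
  gray cast iron: E = 109.1 GPa, ρ = 7160 kg/m³, cost = 0.6140 $/kg
  concrete: E = 31.40 GPa, ρ = 2499 kg/m³, cost = 0.06500 $/kg
  nickel superalloy: E = 208.1 GPa, ρ = 8410 kg/m³, cost = 56.20 $/kg
  borosilicate glass: E = 64.14 GPa, ρ = 2275 kg/m³, cost = 7.800 $/kg
  concrete: M = 193 MN·m per $
  gray cast iron: M = 24.8 MN·m per $
  borosilicate glass: M = 3.62 MN·m per $
  CFRP laminate: M = 1.31 MN·m per $
  nickel superalloy: M = 0.440 MN·m per $
Concrete has the largest M.

concrete, M = 193 MN·m per $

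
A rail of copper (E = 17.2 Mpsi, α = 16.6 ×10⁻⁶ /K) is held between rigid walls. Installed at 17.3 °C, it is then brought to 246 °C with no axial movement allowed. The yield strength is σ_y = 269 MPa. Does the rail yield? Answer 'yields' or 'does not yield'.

yields

E = 17.2 Mpsi = 118.6 GPa.
ΔT = 228.7 K. Constrained thermal stress σ = E·α·ΔT = 118.6×10³ MPa × 16.6×10⁻⁶ × 228.7 = 450 MPa (compressive).
Compare to σ_y = 269 MPa: σ ≥ σ_y, so it yields.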